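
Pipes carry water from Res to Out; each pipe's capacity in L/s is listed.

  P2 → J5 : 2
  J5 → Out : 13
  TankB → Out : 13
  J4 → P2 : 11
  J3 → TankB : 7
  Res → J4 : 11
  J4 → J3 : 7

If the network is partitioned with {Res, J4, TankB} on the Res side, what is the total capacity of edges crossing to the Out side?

31

Edges leaving {Res, J4, TankB}: J4→P2 (11), J4→J3 (7), TankB→Out (13).
Cut capacity = 11 + 7 + 13 = 31.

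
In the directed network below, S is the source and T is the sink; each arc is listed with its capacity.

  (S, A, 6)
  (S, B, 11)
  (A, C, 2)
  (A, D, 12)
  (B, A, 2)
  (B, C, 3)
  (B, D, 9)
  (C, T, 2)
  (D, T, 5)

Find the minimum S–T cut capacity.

Augment S→A→C→T: bottleneck 2, flow now 2.
Augment S→A→D→T: bottleneck 4, flow now 6.
Augment S→B→D→T: bottleneck 1, flow now 7.
No augmenting path remains; maximum flow = 7.
By max-flow min-cut, the minimum cut capacity equals the max flow.
In the residual graph, reachable from S: {S, A, B, C, D}.
Min-cut edges: C→T (2), D→T (5); capacity 2 + 5 = 7.

7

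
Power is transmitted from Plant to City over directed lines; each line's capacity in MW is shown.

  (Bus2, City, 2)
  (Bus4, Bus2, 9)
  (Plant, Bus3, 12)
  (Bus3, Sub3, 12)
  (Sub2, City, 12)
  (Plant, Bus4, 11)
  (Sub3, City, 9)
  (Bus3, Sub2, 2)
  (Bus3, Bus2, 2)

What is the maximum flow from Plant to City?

13

Augment Plant→Bus4→Bus2→City: bottleneck 2, flow now 2.
Augment Plant→Bus3→Sub3→City: bottleneck 9, flow now 11.
Augment Plant→Bus3→Sub2→City: bottleneck 2, flow now 13.
No augmenting path remains; maximum flow = 13.
In the residual graph, reachable from Plant: {Plant, Bus4, Bus3, Bus2, Sub3}.
Min-cut edges: Bus3→Sub2 (2), Bus2→City (2), Sub3→City (9); capacity 2 + 2 + 9 = 13.
This cut is saturated, so no flow can exceed 13.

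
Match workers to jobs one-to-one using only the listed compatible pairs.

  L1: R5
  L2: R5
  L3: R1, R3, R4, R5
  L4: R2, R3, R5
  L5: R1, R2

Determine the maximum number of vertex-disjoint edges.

4

Unit-capacity flow: source→left, listed edges, right→sink; max matching = max flow.
Augmenting path L1→R5 (+1); matched 1.
Augmenting path L3→R1 (+1); matched 2.
Augmenting path L4→R2 (+1); matched 3.
Augmenting path L5→R1→L3→R3 (+1); matched 4.
No augmenting path remains; maximum matching = 4.
König certificate: {L3, L4, L5, R5} is a vertex cover of size 4 (every listed pair touches it), so no matching can be larger.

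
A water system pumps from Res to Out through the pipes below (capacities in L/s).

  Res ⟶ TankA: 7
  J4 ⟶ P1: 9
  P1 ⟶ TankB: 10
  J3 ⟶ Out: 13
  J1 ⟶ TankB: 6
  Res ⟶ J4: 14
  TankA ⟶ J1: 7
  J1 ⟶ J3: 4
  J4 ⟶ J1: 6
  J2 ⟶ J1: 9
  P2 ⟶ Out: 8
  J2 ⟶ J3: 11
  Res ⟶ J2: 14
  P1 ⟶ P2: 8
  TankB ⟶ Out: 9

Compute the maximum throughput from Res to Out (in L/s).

28

Augment Res→J2→J3→Out: bottleneck 11, flow now 11.
Augment Res→TankA→J1→J3→Out: bottleneck 2, flow now 13.
Augment Res→TankA→J1→TankB→Out: bottleneck 5, flow now 18.
Augment Res→J4→P1→P2→Out: bottleneck 8, flow now 26.
Augment Res→J4→P1→TankB→Out: bottleneck 1, flow now 27.
Augment Res→J4→J1→TankB→Out: bottleneck 1, flow now 28.
No augmenting path remains; maximum flow = 28.
In the residual graph, reachable from Res: {Res, TankA, J4, J2, J1, J3}.
Min-cut edges: J4→P1 (9), J1→TankB (6), J3→Out (13); capacity 9 + 6 + 13 = 28.
This cut is saturated, so no flow can exceed 28.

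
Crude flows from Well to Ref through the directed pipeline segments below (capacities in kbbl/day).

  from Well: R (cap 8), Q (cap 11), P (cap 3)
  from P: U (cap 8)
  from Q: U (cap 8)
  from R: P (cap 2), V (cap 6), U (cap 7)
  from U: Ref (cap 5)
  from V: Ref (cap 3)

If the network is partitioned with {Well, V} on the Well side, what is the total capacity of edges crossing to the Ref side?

25

Edges leaving {Well, V}: Well→P (3), Well→Q (11), Well→R (8), V→Ref (3).
Cut capacity = 3 + 11 + 8 + 3 = 25.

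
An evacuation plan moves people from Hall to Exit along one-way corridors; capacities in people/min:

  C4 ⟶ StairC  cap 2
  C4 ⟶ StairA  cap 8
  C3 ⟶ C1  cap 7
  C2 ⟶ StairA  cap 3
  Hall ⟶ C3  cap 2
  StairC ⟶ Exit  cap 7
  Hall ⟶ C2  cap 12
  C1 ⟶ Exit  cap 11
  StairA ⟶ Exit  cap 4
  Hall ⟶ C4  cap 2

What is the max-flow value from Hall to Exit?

7

Augment Hall→C4→StairA→Exit: bottleneck 2, flow now 2.
Augment Hall→C2→StairA→Exit: bottleneck 2, flow now 4.
Augment Hall→C3→C1→Exit: bottleneck 2, flow now 6.
Augment Hall→C2→StairA→C4→StairC→Exit: bottleneck 1, flow now 7. (uses reverse residual edge)
No augmenting path remains; maximum flow = 7.
In the residual graph, reachable from Hall: {Hall, C2}.
Min-cut edges: Hall→C4 (2), Hall→C3 (2), C2→StairA (3); capacity 2 + 2 + 3 = 7.
This cut is saturated, so no flow can exceed 7.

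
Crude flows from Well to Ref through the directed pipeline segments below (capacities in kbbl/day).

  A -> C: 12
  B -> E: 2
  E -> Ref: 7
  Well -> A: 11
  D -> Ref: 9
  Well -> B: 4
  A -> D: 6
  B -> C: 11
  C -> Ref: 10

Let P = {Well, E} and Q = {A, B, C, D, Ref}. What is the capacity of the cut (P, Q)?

22

Edges leaving {Well, E}: Well→A (11), Well→B (4), E→Ref (7).
Cut capacity = 11 + 4 + 7 = 22.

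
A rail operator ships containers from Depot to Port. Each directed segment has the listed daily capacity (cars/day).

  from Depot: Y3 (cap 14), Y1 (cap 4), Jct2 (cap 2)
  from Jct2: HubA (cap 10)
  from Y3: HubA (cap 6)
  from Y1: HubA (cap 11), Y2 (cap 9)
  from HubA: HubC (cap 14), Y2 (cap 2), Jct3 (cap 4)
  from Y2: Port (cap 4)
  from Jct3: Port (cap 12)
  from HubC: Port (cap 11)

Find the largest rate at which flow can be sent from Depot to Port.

Augment Depot→Y1→Y2→Port: bottleneck 4, flow now 4.
Augment Depot→Jct2→HubA→Jct3→Port: bottleneck 2, flow now 6.
Augment Depot→Y3→HubA→Jct3→Port: bottleneck 2, flow now 8.
Augment Depot→Y3→HubA→HubC→Port: bottleneck 4, flow now 12.
No augmenting path remains; maximum flow = 12.
In the residual graph, reachable from Depot: {Depot, Y3}.
Min-cut edges: Depot→Jct2 (2), Depot→Y1 (4), Y3→HubA (6); capacity 2 + 4 + 6 = 12.
This cut is saturated, so no flow can exceed 12.

12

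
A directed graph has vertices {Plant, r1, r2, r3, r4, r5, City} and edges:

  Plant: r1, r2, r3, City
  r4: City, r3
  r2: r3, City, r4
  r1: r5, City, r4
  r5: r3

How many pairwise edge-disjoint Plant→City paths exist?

Assign every edge capacity 1; by Menger, the answer equals the max flow.
Path Plant→City (+1); total 1.
Path Plant→r1→City (+1); total 2.
Path Plant→r2→City (+1); total 3.
No residual Plant→City path; max flow = 3.
Certifying cut of size 3: {Plant→City, Plant→r1, Plant→r2}.

3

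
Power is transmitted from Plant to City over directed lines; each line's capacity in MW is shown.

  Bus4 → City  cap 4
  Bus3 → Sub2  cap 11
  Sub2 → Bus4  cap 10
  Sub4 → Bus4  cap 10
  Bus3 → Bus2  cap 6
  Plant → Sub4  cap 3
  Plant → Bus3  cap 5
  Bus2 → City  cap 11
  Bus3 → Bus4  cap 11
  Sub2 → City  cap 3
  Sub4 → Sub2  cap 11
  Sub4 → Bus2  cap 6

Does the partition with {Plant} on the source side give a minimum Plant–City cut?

Given cut capacity: 5 + 3 = 8.
Augment Plant→Bus3→Bus4→City: bottleneck 4, flow now 4.
Augment Plant→Bus3→Bus2→City: bottleneck 1, flow now 5.
Augment Plant→Sub4→Bus2→City: bottleneck 3, flow now 8.
No augmenting path remains; maximum flow = 8.
Cut capacity 8 equals the max flow, so it is a minimum cut.

Yes — it is a minimum cut (capacity 8).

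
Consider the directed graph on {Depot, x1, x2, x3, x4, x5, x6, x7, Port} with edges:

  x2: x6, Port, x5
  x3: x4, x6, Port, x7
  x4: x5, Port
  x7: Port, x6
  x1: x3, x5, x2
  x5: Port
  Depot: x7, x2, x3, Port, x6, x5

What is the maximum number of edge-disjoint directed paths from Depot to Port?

5

Assign every edge capacity 1; by Menger, the answer equals the max flow.
Path Depot→Port (+1); total 1.
Path Depot→x2→Port (+1); total 2.
Path Depot→x3→Port (+1); total 3.
Path Depot→x5→Port (+1); total 4.
Path Depot→x7→Port (+1); total 5.
No residual Depot→Port path; max flow = 5.
Certifying cut of size 5: {Depot→Port, Depot→x2, Depot→x3, Depot→x5, Depot→x7}.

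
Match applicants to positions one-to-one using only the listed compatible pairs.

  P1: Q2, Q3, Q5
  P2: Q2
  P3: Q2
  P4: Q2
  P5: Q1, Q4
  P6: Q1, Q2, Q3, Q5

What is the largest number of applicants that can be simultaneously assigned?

4

Unit-capacity flow: source→left, listed edges, right→sink; max matching = max flow.
Augmenting path P1→Q2 (+1); matched 1.
Augmenting path P5→Q1 (+1); matched 2.
Augmenting path P6→Q3 (+1); matched 3.
Augmenting path P2→Q2→P1→Q5 (+1); matched 4.
No augmenting path remains; maximum matching = 4.
König certificate: {P1, P5, P6, Q2} is a vertex cover of size 4 (every listed pair touches it), so no matching can be larger.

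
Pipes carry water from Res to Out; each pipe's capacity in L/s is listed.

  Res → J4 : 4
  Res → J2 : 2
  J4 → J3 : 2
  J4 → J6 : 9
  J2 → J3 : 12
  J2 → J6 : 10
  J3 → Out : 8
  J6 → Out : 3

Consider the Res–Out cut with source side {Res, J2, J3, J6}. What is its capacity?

Edges leaving {Res, J2, J3, J6}: Res→J4 (4), J3→Out (8), J6→Out (3).
Cut capacity = 4 + 8 + 3 = 15.

15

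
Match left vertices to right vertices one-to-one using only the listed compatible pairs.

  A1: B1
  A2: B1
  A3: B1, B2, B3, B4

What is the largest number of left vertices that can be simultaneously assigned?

Unit-capacity flow: source→left, listed edges, right→sink; max matching = max flow.
Augmenting path A1→B1 (+1); matched 1.
Augmenting path A3→B2 (+1); matched 2.
No augmenting path remains; maximum matching = 2.
König certificate: {A3, B1} is a vertex cover of size 2 (every listed pair touches it), so no matching can be larger.

2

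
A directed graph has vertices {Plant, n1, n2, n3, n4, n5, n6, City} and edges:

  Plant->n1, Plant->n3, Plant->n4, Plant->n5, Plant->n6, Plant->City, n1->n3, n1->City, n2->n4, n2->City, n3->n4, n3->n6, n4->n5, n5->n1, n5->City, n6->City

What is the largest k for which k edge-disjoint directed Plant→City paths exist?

Assign every edge capacity 1; by Menger, the answer equals the max flow.
Path Plant→City (+1); total 1.
Path Plant→n1→City (+1); total 2.
Path Plant→n5→City (+1); total 3.
Path Plant→n6→City (+1); total 4.
No residual Plant→City path; max flow = 4.
Certifying cut of size 4: {Plant→City, n1→City, n5→City, n6→City}.

4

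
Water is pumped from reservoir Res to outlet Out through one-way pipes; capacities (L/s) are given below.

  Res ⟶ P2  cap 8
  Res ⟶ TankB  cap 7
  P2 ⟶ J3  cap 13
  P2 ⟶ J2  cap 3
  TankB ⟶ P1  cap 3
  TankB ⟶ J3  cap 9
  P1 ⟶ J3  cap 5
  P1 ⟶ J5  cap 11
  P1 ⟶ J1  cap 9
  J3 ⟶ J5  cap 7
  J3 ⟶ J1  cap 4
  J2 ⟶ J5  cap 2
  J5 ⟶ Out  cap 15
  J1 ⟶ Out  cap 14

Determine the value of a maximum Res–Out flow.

Augment Res→P2→J3→J5→Out: bottleneck 7, flow now 7.
Augment Res→P2→J3→J1→Out: bottleneck 1, flow now 8.
Augment Res→TankB→P1→J5→Out: bottleneck 3, flow now 11.
Augment Res→TankB→J3→J1→Out: bottleneck 3, flow now 14.
Augment Res→TankB→J3→P2→J2→J5→Out: bottleneck 1, flow now 15. (uses reverse residual edge)
No augmenting path remains; maximum flow = 15.
In the residual graph, reachable from Res: {Res}.
Min-cut edges: Res→P2 (8), Res→TankB (7); capacity 8 + 7 = 15.
This cut is saturated, so no flow can exceed 15.

15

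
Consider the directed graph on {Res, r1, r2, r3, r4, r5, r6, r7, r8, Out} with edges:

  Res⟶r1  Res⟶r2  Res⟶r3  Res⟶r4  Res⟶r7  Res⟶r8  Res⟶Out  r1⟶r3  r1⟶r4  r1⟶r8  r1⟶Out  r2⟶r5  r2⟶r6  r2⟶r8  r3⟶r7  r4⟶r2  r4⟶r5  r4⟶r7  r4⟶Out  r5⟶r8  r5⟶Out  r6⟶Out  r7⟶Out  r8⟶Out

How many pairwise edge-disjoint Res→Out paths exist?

6

Assign every edge capacity 1; by Menger, the answer equals the max flow.
Path Res→Out (+1); total 1.
Path Res→r1→Out (+1); total 2.
Path Res→r4→Out (+1); total 3.
Path Res→r7→Out (+1); total 4.
Path Res→r8→Out (+1); total 5.
Path Res→r2→r5→Out (+1); total 6.
No residual Res→Out path; max flow = 6.
Certifying cut of size 6: {Res→Out, Res→r1, Res→r2, Res→r4, Res→r8, r7→Out}.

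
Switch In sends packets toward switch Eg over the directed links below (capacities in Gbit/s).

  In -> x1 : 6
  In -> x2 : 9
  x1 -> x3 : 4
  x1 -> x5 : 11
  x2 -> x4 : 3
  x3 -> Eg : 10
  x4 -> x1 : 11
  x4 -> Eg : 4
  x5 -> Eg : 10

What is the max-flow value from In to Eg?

Augment In→x1→x3→Eg: bottleneck 4, flow now 4.
Augment In→x1→x5→Eg: bottleneck 2, flow now 6.
Augment In→x2→x4→Eg: bottleneck 3, flow now 9.
No augmenting path remains; maximum flow = 9.
In the residual graph, reachable from In: {In, x2}.
Min-cut edges: In→x1 (6), x2→x4 (3); capacity 6 + 3 = 9.
This cut is saturated, so no flow can exceed 9.

9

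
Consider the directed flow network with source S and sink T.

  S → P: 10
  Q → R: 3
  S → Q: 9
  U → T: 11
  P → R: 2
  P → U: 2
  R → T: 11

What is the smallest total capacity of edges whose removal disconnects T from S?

Augment S→P→R→T: bottleneck 2, flow now 2.
Augment S→P→U→T: bottleneck 2, flow now 4.
Augment S→Q→R→T: bottleneck 3, flow now 7.
No augmenting path remains; maximum flow = 7.
By max-flow min-cut, the minimum cut capacity equals the max flow.
In the residual graph, reachable from S: {S, P, Q}.
Min-cut edges: P→R (2), P→U (2), Q→R (3); capacity 2 + 2 + 3 = 7.

7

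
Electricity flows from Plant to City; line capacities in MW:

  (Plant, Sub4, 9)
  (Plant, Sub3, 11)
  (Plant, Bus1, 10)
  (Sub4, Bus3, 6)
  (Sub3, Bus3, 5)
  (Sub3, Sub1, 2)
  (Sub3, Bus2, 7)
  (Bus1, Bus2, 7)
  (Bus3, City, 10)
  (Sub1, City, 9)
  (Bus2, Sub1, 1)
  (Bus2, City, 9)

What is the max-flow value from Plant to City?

Augment Plant→Sub4→Bus3→City: bottleneck 6, flow now 6.
Augment Plant→Sub3→Bus3→City: bottleneck 4, flow now 10.
Augment Plant→Sub3→Sub1→City: bottleneck 2, flow now 12.
Augment Plant→Sub3→Bus2→City: bottleneck 5, flow now 17.
Augment Plant→Bus1→Bus2→City: bottleneck 4, flow now 21.
Augment Plant→Bus1→Bus2→Sub1→City: bottleneck 1, flow now 22.
No augmenting path remains; maximum flow = 22.
In the residual graph, reachable from Plant: {Plant, Sub4, Sub3, Bus1, Bus3, Bus2}.
Min-cut edges: Sub3→Sub1 (2), Bus3→City (10), Bus2→Sub1 (1), Bus2→City (9); capacity 2 + 10 + 1 + 9 = 22.
This cut is saturated, so no flow can exceed 22.

22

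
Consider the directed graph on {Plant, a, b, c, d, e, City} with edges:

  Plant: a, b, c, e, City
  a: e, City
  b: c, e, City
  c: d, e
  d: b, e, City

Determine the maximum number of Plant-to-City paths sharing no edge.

4

Assign every edge capacity 1; by Menger, the answer equals the max flow.
Path Plant→City (+1); total 1.
Path Plant→a→City (+1); total 2.
Path Plant→b→City (+1); total 3.
Path Plant→c→d→City (+1); total 4.
No residual Plant→City path; max flow = 4.
Certifying cut of size 4: {Plant→City, Plant→a, Plant→b, Plant→c}.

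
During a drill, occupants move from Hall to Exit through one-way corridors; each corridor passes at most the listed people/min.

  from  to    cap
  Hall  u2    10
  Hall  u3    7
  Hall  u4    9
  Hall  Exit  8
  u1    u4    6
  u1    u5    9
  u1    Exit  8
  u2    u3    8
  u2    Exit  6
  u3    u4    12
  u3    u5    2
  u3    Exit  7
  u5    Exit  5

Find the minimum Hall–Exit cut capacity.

Augment Hall→Exit: bottleneck 8, flow now 8.
Augment Hall→u2→Exit: bottleneck 6, flow now 14.
Augment Hall→u3→Exit: bottleneck 7, flow now 21.
Augment Hall→u2→u3→u5→Exit: bottleneck 2, flow now 23.
No augmenting path remains; maximum flow = 23.
By max-flow min-cut, the minimum cut capacity equals the max flow.
In the residual graph, reachable from Hall: {Hall, u2, u3, u4}.
Min-cut edges: Hall→Exit (8), u2→Exit (6), u3→u5 (2), u3→Exit (7); capacity 8 + 6 + 2 + 7 = 23.

23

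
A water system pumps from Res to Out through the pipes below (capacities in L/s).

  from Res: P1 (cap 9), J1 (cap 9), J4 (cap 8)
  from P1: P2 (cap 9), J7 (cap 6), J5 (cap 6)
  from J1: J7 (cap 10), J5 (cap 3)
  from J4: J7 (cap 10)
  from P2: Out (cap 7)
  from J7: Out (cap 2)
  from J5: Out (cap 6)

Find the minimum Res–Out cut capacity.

Augment Res→P1→P2→Out: bottleneck 7, flow now 7.
Augment Res→P1→J7→Out: bottleneck 2, flow now 9.
Augment Res→J1→J5→Out: bottleneck 3, flow now 12.
Augment Res→J1→J7→P1→J5→Out: bottleneck 2, flow now 14. (uses reverse residual edge)
No augmenting path remains; maximum flow = 14.
By max-flow min-cut, the minimum cut capacity equals the max flow.
In the residual graph, reachable from Res: {Res, J1, J4, J7}.
Min-cut edges: Res→P1 (9), J1→J5 (3), J7→Out (2); capacity 9 + 3 + 2 = 14.

14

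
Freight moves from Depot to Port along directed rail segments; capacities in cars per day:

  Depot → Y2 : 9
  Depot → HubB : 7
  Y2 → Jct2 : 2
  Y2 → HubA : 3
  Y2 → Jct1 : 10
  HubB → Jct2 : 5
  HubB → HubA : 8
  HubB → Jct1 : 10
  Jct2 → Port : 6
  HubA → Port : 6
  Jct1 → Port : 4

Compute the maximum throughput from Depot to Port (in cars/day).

Augment Depot→Y2→Jct2→Port: bottleneck 2, flow now 2.
Augment Depot→Y2→HubA→Port: bottleneck 3, flow now 5.
Augment Depot→Y2→Jct1→Port: bottleneck 4, flow now 9.
Augment Depot→HubB→Jct2→Port: bottleneck 4, flow now 13.
Augment Depot→HubB→HubA→Port: bottleneck 3, flow now 16.
No augmenting path remains; maximum flow = 16.
In the residual graph, reachable from Depot: {Depot}.
Min-cut edges: Depot→Y2 (9), Depot→HubB (7); capacity 9 + 7 = 16.
This cut is saturated, so no flow can exceed 16.

16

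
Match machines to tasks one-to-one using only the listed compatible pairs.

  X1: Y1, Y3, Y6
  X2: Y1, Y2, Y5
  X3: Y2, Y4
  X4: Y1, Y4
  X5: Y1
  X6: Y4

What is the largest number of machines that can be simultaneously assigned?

5

Unit-capacity flow: source→left, listed edges, right→sink; max matching = max flow.
Augmenting path X1→Y1 (+1); matched 1.
Augmenting path X2→Y2 (+1); matched 2.
Augmenting path X3→Y4 (+1); matched 3.
Augmenting path X4→Y1→X1→Y3 (+1); matched 4.
Augmenting path X6→Y4→X3→Y2→X2→Y5 (+1); matched 5.
No augmenting path remains; maximum matching = 5.
König certificate: {X1, X2, X3, Y1, Y4} is a vertex cover of size 5 (every listed pair touches it), so no matching can be larger.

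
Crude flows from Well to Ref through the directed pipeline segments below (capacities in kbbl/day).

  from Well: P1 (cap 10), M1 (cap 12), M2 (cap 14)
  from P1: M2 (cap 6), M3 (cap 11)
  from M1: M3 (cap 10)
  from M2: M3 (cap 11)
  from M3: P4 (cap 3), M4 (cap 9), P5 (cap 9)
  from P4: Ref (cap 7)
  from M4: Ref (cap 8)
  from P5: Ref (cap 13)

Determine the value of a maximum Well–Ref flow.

20

Augment Well→P1→M3→P4→Ref: bottleneck 3, flow now 3.
Augment Well→P1→M3→M4→Ref: bottleneck 7, flow now 10.
Augment Well→M1→M3→M4→Ref: bottleneck 1, flow now 11.
Augment Well→M1→M3→P5→Ref: bottleneck 9, flow now 20.
No augmenting path remains; maximum flow = 20.
In the residual graph, reachable from Well: {Well, P1, M1, M2, M3, M4}.
Min-cut edges: M3→P4 (3), M3→P5 (9), M4→Ref (8); capacity 3 + 9 + 8 = 20.
This cut is saturated, so no flow can exceed 20.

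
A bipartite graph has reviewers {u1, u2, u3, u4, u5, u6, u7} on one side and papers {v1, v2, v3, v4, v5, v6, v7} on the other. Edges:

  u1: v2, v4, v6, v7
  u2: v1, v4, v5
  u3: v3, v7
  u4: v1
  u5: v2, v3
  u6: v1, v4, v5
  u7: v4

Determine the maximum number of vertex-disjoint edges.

Unit-capacity flow: source→left, listed edges, right→sink; max matching = max flow.
Augmenting path u1→v2 (+1); matched 1.
Augmenting path u2→v1 (+1); matched 2.
Augmenting path u3→v3 (+1); matched 3.
Augmenting path u6→v4 (+1); matched 4.
Augmenting path u4→v1→u2→v5 (+1); matched 5.
Augmenting path u5→v2→u1→v6 (+1); matched 6.
No augmenting path remains; maximum matching = 6.
König certificate: {u1, u3, u5, v1, v4, v5} is a vertex cover of size 6 (every listed pair touches it), so no matching can be larger.

6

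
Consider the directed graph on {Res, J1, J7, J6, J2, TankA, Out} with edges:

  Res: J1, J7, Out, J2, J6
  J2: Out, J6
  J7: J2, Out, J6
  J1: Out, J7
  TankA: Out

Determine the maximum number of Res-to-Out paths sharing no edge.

4

Assign every edge capacity 1; by Menger, the answer equals the max flow.
Path Res→Out (+1); total 1.
Path Res→J1→Out (+1); total 2.
Path Res→J7→Out (+1); total 3.
Path Res→J2→Out (+1); total 4.
No residual Res→Out path; max flow = 4.
Certifying cut of size 4: {Res→J1, Res→J2, Res→J7, Res→Out}.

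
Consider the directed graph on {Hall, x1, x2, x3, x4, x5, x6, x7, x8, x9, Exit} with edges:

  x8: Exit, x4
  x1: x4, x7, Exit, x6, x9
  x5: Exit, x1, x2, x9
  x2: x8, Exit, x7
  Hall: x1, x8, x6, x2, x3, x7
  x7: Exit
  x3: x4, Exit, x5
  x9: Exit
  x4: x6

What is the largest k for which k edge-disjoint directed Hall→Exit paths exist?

Assign every edge capacity 1; by Menger, the answer equals the max flow.
Path Hall→x1→Exit (+1); total 1.
Path Hall→x2→Exit (+1); total 2.
Path Hall→x3→Exit (+1); total 3.
Path Hall→x7→Exit (+1); total 4.
Path Hall→x8→Exit (+1); total 5.
No residual Hall→Exit path; max flow = 5.
Certifying cut of size 5: {Hall→x1, Hall→x2, Hall→x3, Hall→x7, Hall→x8}.

5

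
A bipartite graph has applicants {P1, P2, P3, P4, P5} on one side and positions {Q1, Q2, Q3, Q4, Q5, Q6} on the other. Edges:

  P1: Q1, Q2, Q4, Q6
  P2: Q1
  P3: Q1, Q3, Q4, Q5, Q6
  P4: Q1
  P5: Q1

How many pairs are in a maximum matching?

Unit-capacity flow: source→left, listed edges, right→sink; max matching = max flow.
Augmenting path P1→Q1 (+1); matched 1.
Augmenting path P3→Q3 (+1); matched 2.
Augmenting path P2→Q1→P1→Q2 (+1); matched 3.
No augmenting path remains; maximum matching = 3.
König certificate: {P1, P3, Q1} is a vertex cover of size 3 (every listed pair touches it), so no matching can be larger.

3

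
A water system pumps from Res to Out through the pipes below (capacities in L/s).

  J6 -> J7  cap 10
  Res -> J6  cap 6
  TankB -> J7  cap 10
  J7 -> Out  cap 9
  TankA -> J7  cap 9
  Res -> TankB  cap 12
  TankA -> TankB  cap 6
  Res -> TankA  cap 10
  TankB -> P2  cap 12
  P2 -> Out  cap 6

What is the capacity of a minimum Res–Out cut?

15

Augment Res→TankB→P2→Out: bottleneck 6, flow now 6.
Augment Res→TankB→J7→Out: bottleneck 6, flow now 12.
Augment Res→TankA→J7→Out: bottleneck 3, flow now 15.
No augmenting path remains; maximum flow = 15.
By max-flow min-cut, the minimum cut capacity equals the max flow.
In the residual graph, reachable from Res: {Res, TankB, TankA, J6, P2, J7}.
Min-cut edges: P2→Out (6), J7→Out (9); capacity 6 + 9 = 15.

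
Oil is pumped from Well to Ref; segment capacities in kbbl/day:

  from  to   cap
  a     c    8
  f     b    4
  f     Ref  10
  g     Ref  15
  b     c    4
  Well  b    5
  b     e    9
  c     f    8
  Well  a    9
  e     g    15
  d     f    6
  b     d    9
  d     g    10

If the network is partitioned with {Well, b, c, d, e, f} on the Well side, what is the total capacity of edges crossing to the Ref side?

Edges leaving {Well, b, c, d, e, f}: Well→a (9), d→g (10), e→g (15), f→Ref (10).
Cut capacity = 9 + 10 + 15 + 10 = 44.

44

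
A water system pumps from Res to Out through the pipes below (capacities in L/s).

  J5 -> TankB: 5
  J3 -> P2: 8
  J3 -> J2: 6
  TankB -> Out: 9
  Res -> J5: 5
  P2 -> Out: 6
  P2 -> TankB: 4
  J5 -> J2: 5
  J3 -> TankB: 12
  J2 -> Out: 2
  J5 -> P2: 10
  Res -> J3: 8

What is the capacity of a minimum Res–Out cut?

13

Augment Res→J5→TankB→Out: bottleneck 5, flow now 5.
Augment Res→J3→TankB→Out: bottleneck 4, flow now 9.
Augment Res→J3→P2→Out: bottleneck 4, flow now 13.
No augmenting path remains; maximum flow = 13.
By max-flow min-cut, the minimum cut capacity equals the max flow.
In the residual graph, reachable from Res: {Res}.
Min-cut edges: Res→J5 (5), Res→J3 (8); capacity 5 + 8 = 13.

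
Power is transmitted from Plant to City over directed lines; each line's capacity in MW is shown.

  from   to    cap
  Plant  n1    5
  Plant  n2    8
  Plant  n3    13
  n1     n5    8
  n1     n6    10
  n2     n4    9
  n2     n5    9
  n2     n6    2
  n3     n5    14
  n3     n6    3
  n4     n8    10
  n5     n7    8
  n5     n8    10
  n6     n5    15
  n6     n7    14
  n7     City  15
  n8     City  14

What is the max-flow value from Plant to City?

26

Augment Plant→n1→n5→n7→City: bottleneck 5, flow now 5.
Augment Plant→n2→n4→n8→City: bottleneck 8, flow now 13.
Augment Plant→n3→n5→n7→City: bottleneck 3, flow now 16.
Augment Plant→n3→n5→n8→City: bottleneck 6, flow now 22.
Augment Plant→n3→n6→n7→City: bottleneck 3, flow now 25.
Augment Plant→n3→n5→n1→n6→n7→City: bottleneck 1, flow now 26. (uses reverse residual edge)
No augmenting path remains; maximum flow = 26.
In the residual graph, reachable from Plant: {Plant}.
Min-cut edges: Plant→n1 (5), Plant→n2 (8), Plant→n3 (13); capacity 5 + 8 + 13 = 26.
This cut is saturated, so no flow can exceed 26.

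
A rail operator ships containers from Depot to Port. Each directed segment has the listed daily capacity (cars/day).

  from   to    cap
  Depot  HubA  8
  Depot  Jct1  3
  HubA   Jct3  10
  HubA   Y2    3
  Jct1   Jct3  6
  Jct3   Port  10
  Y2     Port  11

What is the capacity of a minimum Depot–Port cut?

11

Augment Depot→HubA→Jct3→Port: bottleneck 8, flow now 8.
Augment Depot→Jct1→Jct3→Port: bottleneck 2, flow now 10.
Augment Depot→Jct1→Jct3→HubA→Y2→Port: bottleneck 1, flow now 11. (uses reverse residual edge)
No augmenting path remains; maximum flow = 11.
By max-flow min-cut, the minimum cut capacity equals the max flow.
In the residual graph, reachable from Depot: {Depot}.
Min-cut edges: Depot→HubA (8), Depot→Jct1 (3); capacity 8 + 3 = 11.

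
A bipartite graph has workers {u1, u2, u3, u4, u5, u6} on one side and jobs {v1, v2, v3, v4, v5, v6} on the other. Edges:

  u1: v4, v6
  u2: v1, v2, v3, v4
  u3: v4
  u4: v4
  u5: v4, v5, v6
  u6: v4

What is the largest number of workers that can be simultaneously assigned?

Unit-capacity flow: source→left, listed edges, right→sink; max matching = max flow.
Augmenting path u1→v4 (+1); matched 1.
Augmenting path u2→v1 (+1); matched 2.
Augmenting path u5→v5 (+1); matched 3.
Augmenting path u3→v4→u1→v6 (+1); matched 4.
No augmenting path remains; maximum matching = 4.
König certificate: {u1, u2, u5, v4} is a vertex cover of size 4 (every listed pair touches it), so no matching can be larger.

4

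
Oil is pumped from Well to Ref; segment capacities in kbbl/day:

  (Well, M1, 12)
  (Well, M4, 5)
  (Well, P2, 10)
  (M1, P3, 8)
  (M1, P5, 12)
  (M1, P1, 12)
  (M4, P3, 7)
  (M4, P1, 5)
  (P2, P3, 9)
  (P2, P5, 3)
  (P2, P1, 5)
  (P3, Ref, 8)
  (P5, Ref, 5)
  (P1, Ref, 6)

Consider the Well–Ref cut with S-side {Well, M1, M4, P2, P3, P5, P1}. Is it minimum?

Yes — it is a minimum cut (capacity 19).

Given cut capacity: 8 + 5 + 6 = 19.
Augment Well→M1→P3→Ref: bottleneck 8, flow now 8.
Augment Well→M1→P5→Ref: bottleneck 4, flow now 12.
Augment Well→M4→P1→Ref: bottleneck 5, flow now 17.
Augment Well→P2→P5→Ref: bottleneck 1, flow now 18.
Augment Well→P2→P1→Ref: bottleneck 1, flow now 19.
No augmenting path remains; maximum flow = 19.
Cut capacity 19 equals the max flow, so it is a minimum cut.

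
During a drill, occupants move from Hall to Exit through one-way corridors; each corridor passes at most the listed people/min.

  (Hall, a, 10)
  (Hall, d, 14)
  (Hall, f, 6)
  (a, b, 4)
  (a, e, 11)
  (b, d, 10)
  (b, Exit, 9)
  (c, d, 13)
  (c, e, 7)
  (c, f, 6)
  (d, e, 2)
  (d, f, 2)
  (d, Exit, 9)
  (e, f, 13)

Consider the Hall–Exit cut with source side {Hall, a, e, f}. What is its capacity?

Edges leaving {Hall, a, e, f}: Hall→d (14), a→b (4).
Cut capacity = 14 + 4 = 18.

18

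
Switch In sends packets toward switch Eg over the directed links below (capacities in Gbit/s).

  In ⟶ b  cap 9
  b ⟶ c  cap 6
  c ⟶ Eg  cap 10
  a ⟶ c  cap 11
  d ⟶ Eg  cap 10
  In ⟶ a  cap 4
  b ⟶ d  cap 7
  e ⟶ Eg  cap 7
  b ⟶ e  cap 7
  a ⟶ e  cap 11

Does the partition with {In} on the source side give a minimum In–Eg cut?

Given cut capacity: 4 + 9 = 13.
Augment In→a→c→Eg: bottleneck 4, flow now 4.
Augment In→b→c→Eg: bottleneck 6, flow now 10.
Augment In→b→d→Eg: bottleneck 3, flow now 13.
No augmenting path remains; maximum flow = 13.
Cut capacity 13 equals the max flow, so it is a minimum cut.

Yes — it is a minimum cut (capacity 13).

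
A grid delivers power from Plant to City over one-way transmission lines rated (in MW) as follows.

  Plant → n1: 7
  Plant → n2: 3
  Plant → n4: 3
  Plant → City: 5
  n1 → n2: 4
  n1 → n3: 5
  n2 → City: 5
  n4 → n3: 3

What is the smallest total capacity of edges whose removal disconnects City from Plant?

Augment Plant→City: bottleneck 5, flow now 5.
Augment Plant→n2→City: bottleneck 3, flow now 8.
Augment Plant→n1→n2→City: bottleneck 2, flow now 10.
No augmenting path remains; maximum flow = 10.
By max-flow min-cut, the minimum cut capacity equals the max flow.
In the residual graph, reachable from Plant: {Plant, n1, n2, n3, n4}.
Min-cut edges: Plant→City (5), n2→City (5); capacity 5 + 5 = 10.

10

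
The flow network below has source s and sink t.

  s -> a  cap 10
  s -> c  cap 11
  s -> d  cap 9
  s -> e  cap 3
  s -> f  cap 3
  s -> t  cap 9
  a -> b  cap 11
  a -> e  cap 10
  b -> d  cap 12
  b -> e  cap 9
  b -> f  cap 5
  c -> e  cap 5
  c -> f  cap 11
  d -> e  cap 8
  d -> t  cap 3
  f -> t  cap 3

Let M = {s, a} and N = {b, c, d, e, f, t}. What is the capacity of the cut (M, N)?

56

Edges leaving {s, a}: s→c (11), s→d (9), s→e (3), s→f (3), s→t (9), a→b (11), a→e (10).
Cut capacity = 11 + 9 + 3 + 3 + 9 + 11 + 10 = 56.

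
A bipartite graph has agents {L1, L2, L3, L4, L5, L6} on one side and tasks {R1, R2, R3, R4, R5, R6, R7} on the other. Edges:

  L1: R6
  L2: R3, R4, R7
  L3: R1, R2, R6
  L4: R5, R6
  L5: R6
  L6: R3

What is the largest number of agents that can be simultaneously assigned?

5

Unit-capacity flow: source→left, listed edges, right→sink; max matching = max flow.
Augmenting path L1→R6 (+1); matched 1.
Augmenting path L2→R3 (+1); matched 2.
Augmenting path L3→R1 (+1); matched 3.
Augmenting path L4→R5 (+1); matched 4.
Augmenting path L6→R3→L2→R4 (+1); matched 5.
No augmenting path remains; maximum matching = 5.
König certificate: {L2, L3, L4, L6, R6} is a vertex cover of size 5 (every listed pair touches it), so no matching can be larger.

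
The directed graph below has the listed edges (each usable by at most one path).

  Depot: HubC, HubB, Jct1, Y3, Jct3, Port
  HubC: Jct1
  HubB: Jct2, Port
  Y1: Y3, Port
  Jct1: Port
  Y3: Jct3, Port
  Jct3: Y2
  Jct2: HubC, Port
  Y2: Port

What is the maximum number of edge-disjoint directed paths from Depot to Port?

5

Assign every edge capacity 1; by Menger, the answer equals the max flow.
Path Depot→Port (+1); total 1.
Path Depot→HubB→Port (+1); total 2.
Path Depot→Jct1→Port (+1); total 3.
Path Depot→Y3→Port (+1); total 4.
Path Depot→Jct3→Y2→Port (+1); total 5.
No residual Depot→Port path; max flow = 5.
Certifying cut of size 5: {Depot→HubB, Depot→Jct3, Depot→Port, Depot→Y3, Jct1→Port}.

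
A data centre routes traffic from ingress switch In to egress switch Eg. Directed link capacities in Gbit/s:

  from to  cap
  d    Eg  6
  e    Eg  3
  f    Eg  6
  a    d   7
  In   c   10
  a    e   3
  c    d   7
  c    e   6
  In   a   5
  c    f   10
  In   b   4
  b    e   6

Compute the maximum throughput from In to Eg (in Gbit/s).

Augment In→a→d→Eg: bottleneck 5, flow now 5.
Augment In→b→e→Eg: bottleneck 3, flow now 8.
Augment In→c→d→Eg: bottleneck 1, flow now 9.
Augment In→c→f→Eg: bottleneck 6, flow now 15.
No augmenting path remains; maximum flow = 15.
In the residual graph, reachable from In: {In, a, b, c, d, e, f}.
Min-cut edges: d→Eg (6), e→Eg (3), f→Eg (6); capacity 6 + 3 + 6 = 15.
This cut is saturated, so no flow can exceed 15.

15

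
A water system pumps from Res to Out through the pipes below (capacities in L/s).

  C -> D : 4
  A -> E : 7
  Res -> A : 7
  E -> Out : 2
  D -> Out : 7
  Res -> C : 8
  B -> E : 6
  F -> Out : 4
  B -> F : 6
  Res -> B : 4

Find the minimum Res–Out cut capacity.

Augment Res→A→E→Out: bottleneck 2, flow now 2.
Augment Res→B→F→Out: bottleneck 4, flow now 6.
Augment Res→C→D→Out: bottleneck 4, flow now 10.
No augmenting path remains; maximum flow = 10.
By max-flow min-cut, the minimum cut capacity equals the max flow.
In the residual graph, reachable from Res: {Res, A, C, E}.
Min-cut edges: Res→B (4), C→D (4), E→Out (2); capacity 4 + 4 + 2 = 10.

10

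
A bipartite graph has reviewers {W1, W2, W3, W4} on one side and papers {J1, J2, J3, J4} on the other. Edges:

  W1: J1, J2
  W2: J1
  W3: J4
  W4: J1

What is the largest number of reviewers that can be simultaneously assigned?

Unit-capacity flow: source→left, listed edges, right→sink; max matching = max flow.
Augmenting path W1→J1 (+1); matched 1.
Augmenting path W3→J4 (+1); matched 2.
Augmenting path W2→J1→W1→J2 (+1); matched 3.
No augmenting path remains; maximum matching = 3.
König certificate: {W1, W3, J1} is a vertex cover of size 3 (every listed pair touches it), so no matching can be larger.

3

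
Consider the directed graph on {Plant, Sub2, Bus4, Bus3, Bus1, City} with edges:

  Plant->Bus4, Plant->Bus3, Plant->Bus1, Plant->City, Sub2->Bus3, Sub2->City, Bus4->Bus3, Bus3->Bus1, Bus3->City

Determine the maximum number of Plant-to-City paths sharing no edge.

Assign every edge capacity 1; by Menger, the answer equals the max flow.
Path Plant→City (+1); total 1.
Path Plant→Bus3→City (+1); total 2.
No residual Plant→City path; max flow = 2.
Certifying cut of size 2: {Bus3→City, Plant→City}.

2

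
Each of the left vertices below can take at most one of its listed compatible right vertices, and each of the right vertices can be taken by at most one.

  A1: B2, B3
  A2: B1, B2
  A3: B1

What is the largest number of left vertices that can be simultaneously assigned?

Unit-capacity flow: source→left, listed edges, right→sink; max matching = max flow.
Augmenting path A1→B2 (+1); matched 1.
Augmenting path A2→B1 (+1); matched 2.
Augmenting path A3→B1→A2→B2→A1→B3 (+1); matched 3.
No augmenting path remains; maximum matching = 3.
König certificate: {A1, A2, A3} is a vertex cover of size 3 (every listed pair touches it), so no matching can be larger.

3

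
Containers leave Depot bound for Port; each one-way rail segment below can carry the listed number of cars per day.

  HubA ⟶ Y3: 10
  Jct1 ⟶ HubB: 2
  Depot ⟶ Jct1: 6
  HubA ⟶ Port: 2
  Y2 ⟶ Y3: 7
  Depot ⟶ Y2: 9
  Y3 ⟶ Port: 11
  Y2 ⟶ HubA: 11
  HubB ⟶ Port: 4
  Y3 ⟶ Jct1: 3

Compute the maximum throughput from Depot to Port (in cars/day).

Augment Depot→Y2→Y3→Port: bottleneck 7, flow now 7.
Augment Depot→Y2→HubA→Port: bottleneck 2, flow now 9.
Augment Depot→Jct1→HubB→Port: bottleneck 2, flow now 11.
No augmenting path remains; maximum flow = 11.
In the residual graph, reachable from Depot: {Depot, Jct1}.
Min-cut edges: Depot→Y2 (9), Jct1→HubB (2); capacity 9 + 2 = 11.
This cut is saturated, so no flow can exceed 11.

11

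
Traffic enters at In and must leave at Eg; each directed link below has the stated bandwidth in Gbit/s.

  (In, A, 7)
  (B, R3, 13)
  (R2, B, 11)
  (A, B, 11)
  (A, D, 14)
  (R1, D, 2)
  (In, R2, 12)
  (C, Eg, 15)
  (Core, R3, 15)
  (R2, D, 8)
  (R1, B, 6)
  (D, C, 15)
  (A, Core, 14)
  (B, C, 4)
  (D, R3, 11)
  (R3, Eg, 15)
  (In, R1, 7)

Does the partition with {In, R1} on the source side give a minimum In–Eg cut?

Given cut capacity: 7 + 12 + 2 + 6 = 27.
Augment In→A→D→R3→Eg: bottleneck 7, flow now 7.
Augment In→R1→D→R3→Eg: bottleneck 2, flow now 9.
Augment In→R1→B→R3→Eg: bottleneck 5, flow now 14.
Augment In→R2→D→R3→Eg: bottleneck 1, flow now 15.
Augment In→R2→D→C→Eg: bottleneck 7, flow now 22.
Augment In→R2→B→C→Eg: bottleneck 4, flow now 26.
No augmenting path remains; maximum flow = 26.
In the residual graph, reachable from In: {In}.
Min-cut edges: In→A (7), In→R1 (7), In→R2 (12); capacity 7 + 7 + 12 = 26.
Cut capacity 27 exceeds the max flow 26, so it is not minimum.

No — its capacity is 27, but the minimum cut has capacity 26.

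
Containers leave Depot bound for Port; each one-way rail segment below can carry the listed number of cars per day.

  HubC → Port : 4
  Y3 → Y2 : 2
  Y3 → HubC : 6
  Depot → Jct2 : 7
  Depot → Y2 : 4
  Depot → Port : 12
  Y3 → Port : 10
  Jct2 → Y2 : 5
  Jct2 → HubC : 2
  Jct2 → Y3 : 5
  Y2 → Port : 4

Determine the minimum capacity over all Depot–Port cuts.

23

Augment Depot→Port: bottleneck 12, flow now 12.
Augment Depot→Y2→Port: bottleneck 4, flow now 16.
Augment Depot→Jct2→Y3→Port: bottleneck 5, flow now 21.
Augment Depot→Jct2→HubC→Port: bottleneck 2, flow now 23.
No augmenting path remains; maximum flow = 23.
By max-flow min-cut, the minimum cut capacity equals the max flow.
In the residual graph, reachable from Depot: {Depot}.
Min-cut edges: Depot→Jct2 (7), Depot→Y2 (4), Depot→Port (12); capacity 7 + 4 + 12 = 23.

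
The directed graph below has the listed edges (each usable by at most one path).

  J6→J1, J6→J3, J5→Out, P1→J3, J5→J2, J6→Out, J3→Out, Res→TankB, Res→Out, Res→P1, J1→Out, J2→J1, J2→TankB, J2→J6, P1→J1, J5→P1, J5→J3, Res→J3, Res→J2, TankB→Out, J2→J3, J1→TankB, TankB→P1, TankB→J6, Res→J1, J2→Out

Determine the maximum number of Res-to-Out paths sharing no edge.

6

Assign every edge capacity 1; by Menger, the answer equals the max flow.
Path Res→Out (+1); total 1.
Path Res→J2→Out (+1); total 2.
Path Res→TankB→Out (+1); total 3.
Path Res→J1→Out (+1); total 4.
Path Res→J3→Out (+1); total 5.
Path Res→P1→J1→TankB→J6→Out (+1); total 6.
No residual Res→Out path; max flow = 6.
Certifying cut of size 6: {Res→J1, Res→J2, Res→J3, Res→Out, Res→P1, Res→TankB}.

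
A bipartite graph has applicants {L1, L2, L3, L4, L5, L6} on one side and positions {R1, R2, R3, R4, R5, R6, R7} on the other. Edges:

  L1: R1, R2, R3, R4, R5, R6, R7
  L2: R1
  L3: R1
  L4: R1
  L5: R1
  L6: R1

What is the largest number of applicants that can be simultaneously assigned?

Unit-capacity flow: source→left, listed edges, right→sink; max matching = max flow.
Augmenting path L1→R1 (+1); matched 1.
Augmenting path L2→R1→L1→R2 (+1); matched 2.
No augmenting path remains; maximum matching = 2.
König certificate: {L1, R1} is a vertex cover of size 2 (every listed pair touches it), so no matching can be larger.

2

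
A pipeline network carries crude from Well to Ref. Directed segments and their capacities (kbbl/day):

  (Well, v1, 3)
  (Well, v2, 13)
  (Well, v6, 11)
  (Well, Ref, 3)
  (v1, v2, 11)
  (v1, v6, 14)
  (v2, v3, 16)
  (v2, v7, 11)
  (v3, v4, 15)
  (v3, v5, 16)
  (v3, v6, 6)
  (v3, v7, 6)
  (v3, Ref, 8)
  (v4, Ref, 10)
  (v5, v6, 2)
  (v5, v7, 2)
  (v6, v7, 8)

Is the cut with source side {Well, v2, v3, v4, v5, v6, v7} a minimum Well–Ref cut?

Given cut capacity: 3 + 3 + 8 + 10 = 24.
Augment Well→Ref: bottleneck 3, flow now 3.
Augment Well→v2→v3→Ref: bottleneck 8, flow now 11.
Augment Well→v2→v3→v4→Ref: bottleneck 5, flow now 16.
Augment Well→v1→v2→v3→v4→Ref: bottleneck 3, flow now 19.
No augmenting path remains; maximum flow = 19.
In the residual graph, reachable from Well: {Well, v6, v7}.
Min-cut edges: Well→v1 (3), Well→v2 (13), Well→Ref (3); capacity 3 + 13 + 3 = 19.
Cut capacity 24 exceeds the max flow 19, so it is not minimum.

No — its capacity is 24, but the minimum cut has capacity 19.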